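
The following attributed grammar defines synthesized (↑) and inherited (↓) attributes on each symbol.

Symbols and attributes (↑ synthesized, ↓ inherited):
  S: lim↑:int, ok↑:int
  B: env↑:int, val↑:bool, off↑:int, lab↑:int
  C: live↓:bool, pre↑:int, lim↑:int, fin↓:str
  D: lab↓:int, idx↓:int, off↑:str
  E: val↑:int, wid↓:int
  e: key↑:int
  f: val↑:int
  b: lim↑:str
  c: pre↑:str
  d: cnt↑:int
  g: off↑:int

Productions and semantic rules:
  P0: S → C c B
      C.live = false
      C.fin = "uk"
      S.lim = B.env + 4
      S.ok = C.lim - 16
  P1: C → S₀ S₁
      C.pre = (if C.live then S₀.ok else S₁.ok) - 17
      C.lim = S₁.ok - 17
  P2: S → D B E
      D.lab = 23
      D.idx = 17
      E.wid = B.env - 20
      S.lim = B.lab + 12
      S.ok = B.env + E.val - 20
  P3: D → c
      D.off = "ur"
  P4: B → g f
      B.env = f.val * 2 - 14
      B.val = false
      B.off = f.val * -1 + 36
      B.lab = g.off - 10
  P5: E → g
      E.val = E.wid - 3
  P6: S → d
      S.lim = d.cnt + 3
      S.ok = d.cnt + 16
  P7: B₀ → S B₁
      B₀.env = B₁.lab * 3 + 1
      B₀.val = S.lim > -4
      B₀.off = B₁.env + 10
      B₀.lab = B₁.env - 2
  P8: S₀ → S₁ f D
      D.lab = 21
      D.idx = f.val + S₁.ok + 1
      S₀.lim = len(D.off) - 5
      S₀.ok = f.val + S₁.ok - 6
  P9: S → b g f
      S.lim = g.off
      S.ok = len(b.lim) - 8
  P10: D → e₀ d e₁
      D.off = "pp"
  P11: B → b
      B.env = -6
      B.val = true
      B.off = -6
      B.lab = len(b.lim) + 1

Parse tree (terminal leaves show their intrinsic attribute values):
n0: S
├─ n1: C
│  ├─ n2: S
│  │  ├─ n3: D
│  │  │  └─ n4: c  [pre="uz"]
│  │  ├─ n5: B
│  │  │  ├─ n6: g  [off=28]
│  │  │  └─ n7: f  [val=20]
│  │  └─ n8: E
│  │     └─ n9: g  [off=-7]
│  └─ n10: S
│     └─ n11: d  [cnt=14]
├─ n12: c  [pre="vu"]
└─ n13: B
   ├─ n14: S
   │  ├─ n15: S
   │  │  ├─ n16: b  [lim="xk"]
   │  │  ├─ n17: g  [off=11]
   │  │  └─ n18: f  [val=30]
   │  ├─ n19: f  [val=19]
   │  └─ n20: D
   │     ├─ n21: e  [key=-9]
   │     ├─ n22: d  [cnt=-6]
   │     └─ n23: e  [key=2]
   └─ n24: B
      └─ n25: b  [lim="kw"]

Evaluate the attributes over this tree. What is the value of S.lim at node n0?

1. n1.live = false  [false]
2. n1.fin = "uk"  ["uk"]
3. n3.lab = 23  [23]
4. n3.idx = 17  [17]
5. n4.pre = "uz"  [terminal]
6. n3.off = "ur"  ["ur"]
7. n6.off = 28  [terminal]
8. n7.val = 20  [terminal]
9. n5.env = 26  [f.val * 2 - 14]
10. n5.val = false  [false]
11. n5.off = 16  [f.val * -1 + 36]
12. n5.lab = 18  [g.off - 10]
13. n8.wid = 6  [B.env - 20]
14. n9.off = -7  [terminal]
15. n8.val = 3  [E.wid - 3]
16. n2.lim = 30  [B.lab + 12]
17. n2.ok = 9  [B.env + E.val - 20]
18. n11.cnt = 14  [terminal]
19. n10.lim = 17  [d.cnt + 3]
20. n10.ok = 30  [d.cnt + 16]
21. n1.pre = 13  [(if C.live then S₀.ok else S₁.ok) - 17]
22. n1.lim = 13  [S₁.ok - 17]
23. n12.pre = "vu"  [terminal]
24. n16.lim = "xk"  [terminal]
25. n17.off = 11  [terminal]
26. n18.val = 30  [terminal]
27. n15.lim = 11  [g.off]
28. n15.ok = -6  [len(b.lim) - 8]
29. n19.val = 19  [terminal]
30. n20.lab = 21  [21]
31. n20.idx = 14  [f.val + S₁.ok + 1]
32. n21.key = -9  [terminal]
33. n22.cnt = -6  [terminal]
34. n23.key = 2  [terminal]
35. n20.off = "pp"  ["pp"]
36. n14.lim = -3  [len(D.off) - 5]
37. n14.ok = 7  [f.val + S₁.ok - 6]
38. n25.lim = "kw"  [terminal]
39. n24.env = -6  [-6]
40. n24.val = true  [true]
41. n24.off = -6  [-6]
42. n24.lab = 3  [len(b.lim) + 1]
43. n13.env = 10  [B₁.lab * 3 + 1]
44. n13.val = true  [S.lim > -4]
45. n13.off = 4  [B₁.env + 10]
46. n13.lab = -8  [B₁.env - 2]
47. n0.lim = 14  [B.env + 4]
48. n0.ok = -3  [C.lim - 16]

14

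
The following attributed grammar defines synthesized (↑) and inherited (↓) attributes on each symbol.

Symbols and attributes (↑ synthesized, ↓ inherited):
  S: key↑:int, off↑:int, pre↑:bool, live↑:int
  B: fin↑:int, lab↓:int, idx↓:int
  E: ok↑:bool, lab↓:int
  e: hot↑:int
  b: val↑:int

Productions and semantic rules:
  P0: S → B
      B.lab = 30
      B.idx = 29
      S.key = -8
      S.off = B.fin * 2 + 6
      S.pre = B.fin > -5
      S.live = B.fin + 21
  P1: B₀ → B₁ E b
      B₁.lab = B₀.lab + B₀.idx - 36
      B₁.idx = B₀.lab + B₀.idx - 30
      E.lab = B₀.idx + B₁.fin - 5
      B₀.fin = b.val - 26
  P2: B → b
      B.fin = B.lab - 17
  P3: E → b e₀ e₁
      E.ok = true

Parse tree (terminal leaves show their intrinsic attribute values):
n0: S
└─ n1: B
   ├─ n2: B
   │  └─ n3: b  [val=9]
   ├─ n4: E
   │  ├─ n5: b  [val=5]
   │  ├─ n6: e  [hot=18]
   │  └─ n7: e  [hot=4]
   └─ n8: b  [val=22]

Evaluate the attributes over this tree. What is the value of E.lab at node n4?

1. n1.lab = 30  [30]
2. n1.idx = 29  [29]
3. n2.lab = 23  [B₀.lab + B₀.idx - 36]
4. n2.idx = 29  [B₀.lab + B₀.idx - 30]
5. n3.val = 9  [terminal]
6. n2.fin = 6  [B.lab - 17]
7. n4.lab = 30  [B₀.idx + B₁.fin - 5]
8. n5.val = 5  [terminal]
9. n6.hot = 18  [terminal]
10. n7.hot = 4  [terminal]
11. n4.ok = true  [true]
12. n8.val = 22  [terminal]
13. n1.fin = -4  [b.val - 26]
14. n0.key = -8  [-8]
15. n0.off = -2  [B.fin * 2 + 6]
16. n0.pre = true  [B.fin > -5]
17. n0.live = 17  [B.fin + 21]

30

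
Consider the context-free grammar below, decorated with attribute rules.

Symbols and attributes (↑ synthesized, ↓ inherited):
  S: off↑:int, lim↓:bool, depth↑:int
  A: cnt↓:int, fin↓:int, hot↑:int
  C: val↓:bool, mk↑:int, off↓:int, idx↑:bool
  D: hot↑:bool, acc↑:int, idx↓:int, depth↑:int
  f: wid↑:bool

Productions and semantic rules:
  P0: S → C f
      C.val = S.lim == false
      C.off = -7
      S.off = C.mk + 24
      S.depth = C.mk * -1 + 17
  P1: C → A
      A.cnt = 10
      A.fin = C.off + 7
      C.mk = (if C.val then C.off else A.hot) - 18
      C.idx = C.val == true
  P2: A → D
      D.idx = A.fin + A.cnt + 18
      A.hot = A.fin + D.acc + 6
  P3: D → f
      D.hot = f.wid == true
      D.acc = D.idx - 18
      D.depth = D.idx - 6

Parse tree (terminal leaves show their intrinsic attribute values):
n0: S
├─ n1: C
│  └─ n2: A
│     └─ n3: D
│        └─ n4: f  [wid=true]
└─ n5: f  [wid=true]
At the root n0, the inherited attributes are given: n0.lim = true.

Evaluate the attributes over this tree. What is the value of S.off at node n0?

1. n0.lim = true  [given at root]
2. n1.val = false  [S.lim == false]
3. n1.off = -7  [-7]
4. n2.cnt = 10  [10]
5. n2.fin = 0  [C.off + 7]
6. n3.idx = 28  [A.fin + A.cnt + 18]
7. n4.wid = true  [terminal]
8. n3.hot = true  [f.wid == true]
9. n3.acc = 10  [D.idx - 18]
10. n3.depth = 22  [D.idx - 6]
11. n2.hot = 16  [A.fin + D.acc + 6]
12. n1.mk = -2  [(if C.val then C.off else A.hot) - 18]
13. n1.idx = false  [C.val == true]
14. n5.wid = true  [terminal]
15. n0.off = 22  [C.mk + 24]
16. n0.depth = 19  [C.mk * -1 + 17]

22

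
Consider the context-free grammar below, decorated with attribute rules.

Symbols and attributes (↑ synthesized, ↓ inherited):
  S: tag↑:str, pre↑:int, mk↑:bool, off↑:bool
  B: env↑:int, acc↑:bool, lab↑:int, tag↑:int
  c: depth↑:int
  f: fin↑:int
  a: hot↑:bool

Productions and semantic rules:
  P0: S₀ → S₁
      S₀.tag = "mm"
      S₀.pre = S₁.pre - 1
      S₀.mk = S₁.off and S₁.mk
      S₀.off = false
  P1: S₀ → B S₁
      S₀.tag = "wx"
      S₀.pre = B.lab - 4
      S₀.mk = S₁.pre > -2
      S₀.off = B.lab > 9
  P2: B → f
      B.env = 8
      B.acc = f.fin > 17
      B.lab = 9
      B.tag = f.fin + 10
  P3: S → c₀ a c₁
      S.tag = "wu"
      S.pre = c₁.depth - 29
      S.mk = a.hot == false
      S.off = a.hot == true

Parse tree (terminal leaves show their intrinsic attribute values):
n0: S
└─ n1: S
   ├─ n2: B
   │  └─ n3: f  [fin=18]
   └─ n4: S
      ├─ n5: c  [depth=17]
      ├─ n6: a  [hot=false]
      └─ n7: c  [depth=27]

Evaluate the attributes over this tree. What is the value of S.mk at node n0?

1. n3.fin = 18  [terminal]
2. n2.env = 8  [8]
3. n2.acc = true  [f.fin > 17]
4. n2.lab = 9  [9]
5. n2.tag = 28  [f.fin + 10]
6. n5.depth = 17  [terminal]
7. n6.hot = false  [terminal]
8. n7.depth = 27  [terminal]
9. n4.tag = "wu"  ["wu"]
10. n4.pre = -2  [c₁.depth - 29]
11. n4.mk = true  [a.hot == false]
12. n4.off = false  [a.hot == true]
13. n1.tag = "wx"  ["wx"]
14. n1.pre = 5  [B.lab - 4]
15. n1.mk = false  [S₁.pre > -2]
16. n1.off = false  [B.lab > 9]
17. n0.tag = "mm"  ["mm"]
18. n0.pre = 4  [S₁.pre - 1]
19. n0.mk = false  [S₁.off and S₁.mk]
20. n0.off = false  [false]

false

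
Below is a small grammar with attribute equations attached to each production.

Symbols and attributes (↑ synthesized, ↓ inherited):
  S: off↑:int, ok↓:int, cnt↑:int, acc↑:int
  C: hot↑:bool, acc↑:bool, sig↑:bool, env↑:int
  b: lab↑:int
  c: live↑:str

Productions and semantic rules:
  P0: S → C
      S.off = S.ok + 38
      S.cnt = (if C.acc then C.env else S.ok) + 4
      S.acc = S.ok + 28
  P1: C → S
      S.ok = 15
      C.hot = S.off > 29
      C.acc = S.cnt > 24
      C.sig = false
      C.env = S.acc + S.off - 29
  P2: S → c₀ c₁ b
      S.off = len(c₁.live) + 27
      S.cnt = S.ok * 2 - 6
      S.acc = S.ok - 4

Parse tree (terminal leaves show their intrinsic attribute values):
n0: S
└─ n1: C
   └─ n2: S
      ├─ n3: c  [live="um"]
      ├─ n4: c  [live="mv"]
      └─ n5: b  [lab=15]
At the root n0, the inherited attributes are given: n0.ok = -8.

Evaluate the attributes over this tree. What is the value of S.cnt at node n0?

1. n0.ok = -8  [given at root]
2. n2.ok = 15  [15]
3. n3.live = "um"  [terminal]
4. n4.live = "mv"  [terminal]
5. n5.lab = 15  [terminal]
6. n2.off = 29  [len(c₁.live) + 27]
7. n2.cnt = 24  [S.ok * 2 - 6]
8. n2.acc = 11  [S.ok - 4]
9. n1.hot = false  [S.off > 29]
10. n1.acc = false  [S.cnt > 24]
11. n1.sig = false  [false]
12. n1.env = 11  [S.acc + S.off - 29]
13. n0.off = 30  [S.ok + 38]
14. n0.cnt = -4  [(if C.acc then C.env else S.ok) + 4]
15. n0.acc = 20  [S.ok + 28]

-4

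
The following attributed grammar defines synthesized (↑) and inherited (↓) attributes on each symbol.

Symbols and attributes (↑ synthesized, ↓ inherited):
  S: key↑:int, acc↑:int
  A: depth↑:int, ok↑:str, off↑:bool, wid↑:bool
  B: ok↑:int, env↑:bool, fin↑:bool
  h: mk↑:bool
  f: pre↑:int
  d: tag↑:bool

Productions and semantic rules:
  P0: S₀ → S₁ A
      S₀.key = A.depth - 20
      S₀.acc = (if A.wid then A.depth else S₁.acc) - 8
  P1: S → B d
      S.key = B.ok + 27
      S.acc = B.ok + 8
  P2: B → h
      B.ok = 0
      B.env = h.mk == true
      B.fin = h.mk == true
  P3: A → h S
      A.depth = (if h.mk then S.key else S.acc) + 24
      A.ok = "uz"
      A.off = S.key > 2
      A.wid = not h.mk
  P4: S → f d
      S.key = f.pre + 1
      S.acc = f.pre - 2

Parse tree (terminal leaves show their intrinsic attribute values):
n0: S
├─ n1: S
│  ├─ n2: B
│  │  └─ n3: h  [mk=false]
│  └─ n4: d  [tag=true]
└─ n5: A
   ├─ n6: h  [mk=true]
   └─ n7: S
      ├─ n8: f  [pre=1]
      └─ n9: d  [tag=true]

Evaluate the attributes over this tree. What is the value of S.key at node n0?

6

1. n3.mk = false  [terminal]
2. n2.ok = 0  [0]
3. n2.env = false  [h.mk == true]
4. n2.fin = false  [h.mk == true]
5. n4.tag = true  [terminal]
6. n1.key = 27  [B.ok + 27]
7. n1.acc = 8  [B.ok + 8]
8. n6.mk = true  [terminal]
9. n8.pre = 1  [terminal]
10. n9.tag = true  [terminal]
11. n7.key = 2  [f.pre + 1]
12. n7.acc = -1  [f.pre - 2]
13. n5.depth = 26  [(if h.mk then S.key else S.acc) + 24]
14. n5.ok = "uz"  ["uz"]
15. n5.off = false  [S.key > 2]
16. n5.wid = false  [not h.mk]
17. n0.key = 6  [A.depth - 20]
18. n0.acc = 0  [(if A.wid then A.depth else S₁.acc) - 8]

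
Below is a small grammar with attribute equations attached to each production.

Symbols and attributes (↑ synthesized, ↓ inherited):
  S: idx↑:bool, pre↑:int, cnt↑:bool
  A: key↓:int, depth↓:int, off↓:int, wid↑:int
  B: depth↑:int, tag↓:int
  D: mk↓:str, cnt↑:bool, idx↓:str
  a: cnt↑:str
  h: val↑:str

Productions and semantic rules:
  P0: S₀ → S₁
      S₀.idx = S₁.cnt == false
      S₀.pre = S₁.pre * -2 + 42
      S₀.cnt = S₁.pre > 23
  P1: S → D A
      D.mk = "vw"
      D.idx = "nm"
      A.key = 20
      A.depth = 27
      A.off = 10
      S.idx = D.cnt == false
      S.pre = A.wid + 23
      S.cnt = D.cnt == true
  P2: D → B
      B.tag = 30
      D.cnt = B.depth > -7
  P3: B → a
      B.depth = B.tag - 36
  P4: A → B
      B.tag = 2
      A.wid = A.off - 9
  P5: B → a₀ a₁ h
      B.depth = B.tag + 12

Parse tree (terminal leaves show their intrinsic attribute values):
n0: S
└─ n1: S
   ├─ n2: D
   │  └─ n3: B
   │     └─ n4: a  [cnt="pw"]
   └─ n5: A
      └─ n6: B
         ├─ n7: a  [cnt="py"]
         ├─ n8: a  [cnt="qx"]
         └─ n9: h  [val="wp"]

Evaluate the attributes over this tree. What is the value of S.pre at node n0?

-6

1. n2.mk = "vw"  ["vw"]
2. n2.idx = "nm"  ["nm"]
3. n3.tag = 30  [30]
4. n4.cnt = "pw"  [terminal]
5. n3.depth = -6  [B.tag - 36]
6. n2.cnt = true  [B.depth > -7]
7. n5.key = 20  [20]
8. n5.depth = 27  [27]
9. n5.off = 10  [10]
10. n6.tag = 2  [2]
11. n7.cnt = "py"  [terminal]
12. n8.cnt = "qx"  [terminal]
13. n9.val = "wp"  [terminal]
14. n6.depth = 14  [B.tag + 12]
15. n5.wid = 1  [A.off - 9]
16. n1.idx = false  [D.cnt == false]
17. n1.pre = 24  [A.wid + 23]
18. n1.cnt = true  [D.cnt == true]
19. n0.idx = false  [S₁.cnt == false]
20. n0.pre = -6  [S₁.pre * -2 + 42]
21. n0.cnt = true  [S₁.pre > 23]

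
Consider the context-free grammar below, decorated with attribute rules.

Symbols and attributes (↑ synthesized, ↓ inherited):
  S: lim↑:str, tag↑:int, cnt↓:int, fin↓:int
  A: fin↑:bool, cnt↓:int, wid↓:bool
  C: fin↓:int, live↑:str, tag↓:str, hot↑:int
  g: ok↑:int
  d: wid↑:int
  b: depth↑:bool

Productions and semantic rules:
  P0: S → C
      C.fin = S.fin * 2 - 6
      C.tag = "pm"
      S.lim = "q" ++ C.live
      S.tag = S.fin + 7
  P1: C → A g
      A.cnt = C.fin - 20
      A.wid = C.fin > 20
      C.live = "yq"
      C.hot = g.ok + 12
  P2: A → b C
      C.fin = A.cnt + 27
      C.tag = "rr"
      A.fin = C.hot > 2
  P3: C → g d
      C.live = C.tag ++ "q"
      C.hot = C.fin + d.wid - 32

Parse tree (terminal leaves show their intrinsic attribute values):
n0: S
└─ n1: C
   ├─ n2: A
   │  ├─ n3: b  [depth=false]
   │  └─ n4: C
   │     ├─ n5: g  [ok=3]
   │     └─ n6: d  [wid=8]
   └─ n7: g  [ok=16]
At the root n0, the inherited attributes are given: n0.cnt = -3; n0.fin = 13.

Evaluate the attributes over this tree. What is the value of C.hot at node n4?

1. n0.cnt = -3  [given at root]
2. n0.fin = 13  [given at root]
3. n1.fin = 20  [S.fin * 2 - 6]
4. n1.tag = "pm"  ["pm"]
5. n2.cnt = 0  [C.fin - 20]
6. n2.wid = false  [C.fin > 20]
7. n3.depth = false  [terminal]
8. n4.fin = 27  [A.cnt + 27]
9. n4.tag = "rr"  ["rr"]
10. n5.ok = 3  [terminal]
11. n6.wid = 8  [terminal]
12. n4.live = "rrq"  [C.tag ++ "q"]
13. n4.hot = 3  [C.fin + d.wid - 32]
14. n2.fin = true  [C.hot > 2]
15. n7.ok = 16  [terminal]
16. n1.live = "yq"  ["yq"]
17. n1.hot = 28  [g.ok + 12]
18. n0.lim = "qyq"  ["q" ++ C.live]
19. n0.tag = 20  [S.fin + 7]

3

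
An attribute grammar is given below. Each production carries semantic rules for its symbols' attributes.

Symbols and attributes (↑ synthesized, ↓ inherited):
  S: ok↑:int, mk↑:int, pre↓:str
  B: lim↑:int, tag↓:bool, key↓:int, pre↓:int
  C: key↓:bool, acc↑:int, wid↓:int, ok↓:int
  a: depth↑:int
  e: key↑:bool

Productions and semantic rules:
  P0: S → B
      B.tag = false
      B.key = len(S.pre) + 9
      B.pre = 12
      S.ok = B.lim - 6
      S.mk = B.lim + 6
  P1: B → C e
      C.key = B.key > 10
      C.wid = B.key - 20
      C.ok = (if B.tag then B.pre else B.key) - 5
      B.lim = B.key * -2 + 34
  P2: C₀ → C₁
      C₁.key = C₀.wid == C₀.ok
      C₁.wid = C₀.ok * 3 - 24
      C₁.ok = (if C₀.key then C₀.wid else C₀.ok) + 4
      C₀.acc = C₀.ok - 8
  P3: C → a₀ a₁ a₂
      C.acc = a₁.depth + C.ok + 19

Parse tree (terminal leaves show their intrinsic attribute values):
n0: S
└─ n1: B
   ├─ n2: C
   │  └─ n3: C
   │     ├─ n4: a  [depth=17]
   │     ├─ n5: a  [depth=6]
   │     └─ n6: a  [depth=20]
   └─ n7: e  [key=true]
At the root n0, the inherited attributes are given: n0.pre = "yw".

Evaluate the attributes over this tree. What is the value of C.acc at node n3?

20

1. n0.pre = "yw"  [given at root]
2. n1.tag = false  [false]
3. n1.key = 11  [len(S.pre) + 9]
4. n1.pre = 12  [12]
5. n2.key = true  [B.key > 10]
6. n2.wid = -9  [B.key - 20]
7. n2.ok = 6  [(if B.tag then B.pre else B.key) - 5]
8. n3.key = false  [C₀.wid == C₀.ok]
9. n3.wid = -6  [C₀.ok * 3 - 24]
10. n3.ok = -5  [(if C₀.key then C₀.wid else C₀.ok) + 4]
11. n4.depth = 17  [terminal]
12. n5.depth = 6  [terminal]
13. n6.depth = 20  [terminal]
14. n3.acc = 20  [a₁.depth + C.ok + 19]
15. n2.acc = -2  [C₀.ok - 8]
16. n7.key = true  [terminal]
17. n1.lim = 12  [B.key * -2 + 34]
18. n0.ok = 6  [B.lim - 6]
19. n0.mk = 18  [B.lim + 6]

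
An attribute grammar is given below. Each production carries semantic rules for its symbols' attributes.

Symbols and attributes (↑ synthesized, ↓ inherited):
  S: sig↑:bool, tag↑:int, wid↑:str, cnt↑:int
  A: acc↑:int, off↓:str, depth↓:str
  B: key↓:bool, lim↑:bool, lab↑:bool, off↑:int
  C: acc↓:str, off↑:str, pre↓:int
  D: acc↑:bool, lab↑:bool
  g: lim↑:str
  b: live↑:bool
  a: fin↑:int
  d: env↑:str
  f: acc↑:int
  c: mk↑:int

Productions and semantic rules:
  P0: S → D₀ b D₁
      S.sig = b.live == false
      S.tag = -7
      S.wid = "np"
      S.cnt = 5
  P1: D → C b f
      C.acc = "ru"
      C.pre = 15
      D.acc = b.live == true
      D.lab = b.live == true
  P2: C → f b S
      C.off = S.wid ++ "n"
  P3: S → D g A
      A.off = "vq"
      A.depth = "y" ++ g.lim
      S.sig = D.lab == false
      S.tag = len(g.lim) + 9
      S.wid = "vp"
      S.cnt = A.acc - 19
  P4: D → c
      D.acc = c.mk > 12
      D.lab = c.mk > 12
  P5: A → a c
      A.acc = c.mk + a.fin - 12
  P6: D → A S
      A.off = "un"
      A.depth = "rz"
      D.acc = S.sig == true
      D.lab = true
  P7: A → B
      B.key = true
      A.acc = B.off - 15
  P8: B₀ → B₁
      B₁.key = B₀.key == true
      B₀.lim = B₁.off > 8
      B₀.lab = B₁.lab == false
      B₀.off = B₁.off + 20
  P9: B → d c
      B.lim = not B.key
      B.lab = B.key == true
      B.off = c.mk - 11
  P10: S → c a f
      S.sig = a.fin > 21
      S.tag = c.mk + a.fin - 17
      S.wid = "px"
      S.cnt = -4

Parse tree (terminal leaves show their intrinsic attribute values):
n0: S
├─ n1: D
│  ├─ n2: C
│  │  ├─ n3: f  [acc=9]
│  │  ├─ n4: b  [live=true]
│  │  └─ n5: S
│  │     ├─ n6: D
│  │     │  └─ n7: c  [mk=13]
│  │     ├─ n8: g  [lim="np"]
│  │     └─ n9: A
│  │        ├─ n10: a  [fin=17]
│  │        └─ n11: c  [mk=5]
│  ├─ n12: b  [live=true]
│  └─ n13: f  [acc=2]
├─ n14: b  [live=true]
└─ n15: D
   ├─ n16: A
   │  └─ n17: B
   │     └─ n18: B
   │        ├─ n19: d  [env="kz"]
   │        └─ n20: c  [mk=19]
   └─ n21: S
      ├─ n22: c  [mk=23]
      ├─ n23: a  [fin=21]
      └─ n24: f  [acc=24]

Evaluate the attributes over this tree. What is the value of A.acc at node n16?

13

1. n2.acc = "ru"  ["ru"]
2. n2.pre = 15  [15]
3. n3.acc = 9  [terminal]
4. n4.live = true  [terminal]
5. n7.mk = 13  [terminal]
6. n6.acc = true  [c.mk > 12]
7. n6.lab = true  [c.mk > 12]
8. n8.lim = "np"  [terminal]
9. n9.off = "vq"  ["vq"]
10. n9.depth = "ynp"  ["y" ++ g.lim]
11. n10.fin = 17  [terminal]
12. n11.mk = 5  [terminal]
13. n9.acc = 10  [c.mk + a.fin - 12]
14. n5.sig = false  [D.lab == false]
15. n5.tag = 11  [len(g.lim) + 9]
16. n5.wid = "vp"  ["vp"]
17. n5.cnt = -9  [A.acc - 19]
18. n2.off = "vpn"  [S.wid ++ "n"]
19. n12.live = true  [terminal]
20. n13.acc = 2  [terminal]
21. n1.acc = true  [b.live == true]
22. n1.lab = true  [b.live == true]
23. n14.live = true  [terminal]
24. n16.off = "un"  ["un"]
25. n16.depth = "rz"  ["rz"]
26. n17.key = true  [true]
27. n18.key = true  [B₀.key == true]
28. n19.env = "kz"  [terminal]
29. n20.mk = 19  [terminal]
30. n18.lim = false  [not B.key]
31. n18.lab = true  [B.key == true]
32. n18.off = 8  [c.mk - 11]
33. n17.lim = false  [B₁.off > 8]
34. n17.lab = false  [B₁.lab == false]
35. n17.off = 28  [B₁.off + 20]
36. n16.acc = 13  [B.off - 15]
37. n22.mk = 23  [terminal]
38. n23.fin = 21  [terminal]
39. n24.acc = 24  [terminal]
40. n21.sig = false  [a.fin > 21]
41. n21.tag = 27  [c.mk + a.fin - 17]
42. n21.wid = "px"  ["px"]
43. n21.cnt = -4  [-4]
44. n15.acc = false  [S.sig == true]
45. n15.lab = true  [true]
46. n0.sig = false  [b.live == false]
47. n0.tag = -7  [-7]
48. n0.wid = "np"  ["np"]
49. n0.cnt = 5  [5]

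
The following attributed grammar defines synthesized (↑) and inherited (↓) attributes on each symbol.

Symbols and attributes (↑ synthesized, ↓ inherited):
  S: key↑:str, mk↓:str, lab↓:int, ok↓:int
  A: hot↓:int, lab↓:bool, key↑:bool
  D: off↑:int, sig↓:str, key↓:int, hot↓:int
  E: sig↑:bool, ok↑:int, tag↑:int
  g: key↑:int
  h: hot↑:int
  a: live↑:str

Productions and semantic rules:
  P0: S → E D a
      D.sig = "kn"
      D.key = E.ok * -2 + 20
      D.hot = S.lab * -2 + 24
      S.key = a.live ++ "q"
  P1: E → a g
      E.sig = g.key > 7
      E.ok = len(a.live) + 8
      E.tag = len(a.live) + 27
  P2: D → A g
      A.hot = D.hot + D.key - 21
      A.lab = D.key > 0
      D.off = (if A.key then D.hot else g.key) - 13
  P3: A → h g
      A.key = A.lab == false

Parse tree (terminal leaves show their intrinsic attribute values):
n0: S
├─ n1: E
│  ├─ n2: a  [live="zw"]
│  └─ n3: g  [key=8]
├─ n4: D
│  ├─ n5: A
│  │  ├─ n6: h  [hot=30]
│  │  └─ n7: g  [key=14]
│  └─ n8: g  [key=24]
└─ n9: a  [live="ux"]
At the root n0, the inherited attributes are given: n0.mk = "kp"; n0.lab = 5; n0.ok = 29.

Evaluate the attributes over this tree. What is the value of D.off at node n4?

1. n0.mk = "kp"  [given at root]
2. n0.lab = 5  [given at root]
3. n0.ok = 29  [given at root]
4. n2.live = "zw"  [terminal]
5. n3.key = 8  [terminal]
6. n1.sig = true  [g.key > 7]
7. n1.ok = 10  [len(a.live) + 8]
8. n1.tag = 29  [len(a.live) + 27]
9. n4.sig = "kn"  ["kn"]
10. n4.key = 0  [E.ok * -2 + 20]
11. n4.hot = 14  [S.lab * -2 + 24]
12. n5.hot = -7  [D.hot + D.key - 21]
13. n5.lab = false  [D.key > 0]
14. n6.hot = 30  [terminal]
15. n7.key = 14  [terminal]
16. n5.key = true  [A.lab == false]
17. n8.key = 24  [terminal]
18. n4.off = 1  [(if A.key then D.hot else g.key) - 13]
19. n9.live = "ux"  [terminal]
20. n0.key = "uxq"  [a.live ++ "q"]

1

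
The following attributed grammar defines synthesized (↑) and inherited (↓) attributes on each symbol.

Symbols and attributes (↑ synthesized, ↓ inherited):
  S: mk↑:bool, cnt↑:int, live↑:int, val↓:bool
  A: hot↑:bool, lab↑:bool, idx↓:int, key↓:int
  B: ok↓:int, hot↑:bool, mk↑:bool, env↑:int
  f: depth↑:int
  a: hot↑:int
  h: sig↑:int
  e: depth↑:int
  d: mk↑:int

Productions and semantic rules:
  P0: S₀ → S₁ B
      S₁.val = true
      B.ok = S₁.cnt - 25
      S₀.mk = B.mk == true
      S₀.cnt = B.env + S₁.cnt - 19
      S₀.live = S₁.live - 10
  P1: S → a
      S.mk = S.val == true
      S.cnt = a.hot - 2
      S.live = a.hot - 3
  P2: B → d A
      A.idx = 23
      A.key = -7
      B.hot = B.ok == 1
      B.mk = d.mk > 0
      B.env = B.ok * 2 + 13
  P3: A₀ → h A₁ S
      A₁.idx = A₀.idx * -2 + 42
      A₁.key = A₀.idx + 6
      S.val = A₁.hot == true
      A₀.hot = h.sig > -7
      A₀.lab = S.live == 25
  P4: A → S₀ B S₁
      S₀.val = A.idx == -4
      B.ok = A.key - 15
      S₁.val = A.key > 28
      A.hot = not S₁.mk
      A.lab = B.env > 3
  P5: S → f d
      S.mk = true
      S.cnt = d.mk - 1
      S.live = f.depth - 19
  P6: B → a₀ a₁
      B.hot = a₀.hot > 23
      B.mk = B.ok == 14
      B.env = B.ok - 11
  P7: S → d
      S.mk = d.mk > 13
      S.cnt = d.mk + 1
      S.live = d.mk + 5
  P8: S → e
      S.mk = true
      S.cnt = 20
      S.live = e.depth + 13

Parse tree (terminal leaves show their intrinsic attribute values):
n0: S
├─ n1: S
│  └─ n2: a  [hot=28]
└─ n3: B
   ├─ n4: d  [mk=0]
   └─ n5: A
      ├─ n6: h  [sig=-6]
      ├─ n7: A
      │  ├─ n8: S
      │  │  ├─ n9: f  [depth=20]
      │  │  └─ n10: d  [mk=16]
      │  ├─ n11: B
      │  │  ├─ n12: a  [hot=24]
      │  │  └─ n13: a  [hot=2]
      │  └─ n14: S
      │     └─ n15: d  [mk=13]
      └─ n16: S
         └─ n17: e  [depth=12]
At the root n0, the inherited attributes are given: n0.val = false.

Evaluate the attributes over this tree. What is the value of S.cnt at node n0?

22

1. n0.val = false  [given at root]
2. n1.val = true  [true]
3. n2.hot = 28  [terminal]
4. n1.mk = true  [S.val == true]
5. n1.cnt = 26  [a.hot - 2]
6. n1.live = 25  [a.hot - 3]
7. n3.ok = 1  [S₁.cnt - 25]
8. n4.mk = 0  [terminal]
9. n5.idx = 23  [23]
10. n5.key = -7  [-7]
11. n6.sig = -6  [terminal]
12. n7.idx = -4  [A₀.idx * -2 + 42]
13. n7.key = 29  [A₀.idx + 6]
14. n8.val = true  [A.idx == -4]
15. n9.depth = 20  [terminal]
16. n10.mk = 16  [terminal]
17. n8.mk = true  [true]
18. n8.cnt = 15  [d.mk - 1]
19. n8.live = 1  [f.depth - 19]
20. n11.ok = 14  [A.key - 15]
21. n12.hot = 24  [terminal]
22. n13.hot = 2  [terminal]
23. n11.hot = true  [a₀.hot > 23]
24. n11.mk = true  [B.ok == 14]
25. n11.env = 3  [B.ok - 11]
26. n14.val = true  [A.key > 28]
27. n15.mk = 13  [terminal]
28. n14.mk = false  [d.mk > 13]
29. n14.cnt = 14  [d.mk + 1]
30. n14.live = 18  [d.mk + 5]
31. n7.hot = true  [not S₁.mk]
32. n7.lab = false  [B.env > 3]
33. n16.val = true  [A₁.hot == true]
34. n17.depth = 12  [terminal]
35. n16.mk = true  [true]
36. n16.cnt = 20  [20]
37. n16.live = 25  [e.depth + 13]
38. n5.hot = true  [h.sig > -7]
39. n5.lab = true  [S.live == 25]
40. n3.hot = true  [B.ok == 1]
41. n3.mk = false  [d.mk > 0]
42. n3.env = 15  [B.ok * 2 + 13]
43. n0.mk = false  [B.mk == true]
44. n0.cnt = 22  [B.env + S₁.cnt - 19]
45. n0.live = 15  [S₁.live - 10]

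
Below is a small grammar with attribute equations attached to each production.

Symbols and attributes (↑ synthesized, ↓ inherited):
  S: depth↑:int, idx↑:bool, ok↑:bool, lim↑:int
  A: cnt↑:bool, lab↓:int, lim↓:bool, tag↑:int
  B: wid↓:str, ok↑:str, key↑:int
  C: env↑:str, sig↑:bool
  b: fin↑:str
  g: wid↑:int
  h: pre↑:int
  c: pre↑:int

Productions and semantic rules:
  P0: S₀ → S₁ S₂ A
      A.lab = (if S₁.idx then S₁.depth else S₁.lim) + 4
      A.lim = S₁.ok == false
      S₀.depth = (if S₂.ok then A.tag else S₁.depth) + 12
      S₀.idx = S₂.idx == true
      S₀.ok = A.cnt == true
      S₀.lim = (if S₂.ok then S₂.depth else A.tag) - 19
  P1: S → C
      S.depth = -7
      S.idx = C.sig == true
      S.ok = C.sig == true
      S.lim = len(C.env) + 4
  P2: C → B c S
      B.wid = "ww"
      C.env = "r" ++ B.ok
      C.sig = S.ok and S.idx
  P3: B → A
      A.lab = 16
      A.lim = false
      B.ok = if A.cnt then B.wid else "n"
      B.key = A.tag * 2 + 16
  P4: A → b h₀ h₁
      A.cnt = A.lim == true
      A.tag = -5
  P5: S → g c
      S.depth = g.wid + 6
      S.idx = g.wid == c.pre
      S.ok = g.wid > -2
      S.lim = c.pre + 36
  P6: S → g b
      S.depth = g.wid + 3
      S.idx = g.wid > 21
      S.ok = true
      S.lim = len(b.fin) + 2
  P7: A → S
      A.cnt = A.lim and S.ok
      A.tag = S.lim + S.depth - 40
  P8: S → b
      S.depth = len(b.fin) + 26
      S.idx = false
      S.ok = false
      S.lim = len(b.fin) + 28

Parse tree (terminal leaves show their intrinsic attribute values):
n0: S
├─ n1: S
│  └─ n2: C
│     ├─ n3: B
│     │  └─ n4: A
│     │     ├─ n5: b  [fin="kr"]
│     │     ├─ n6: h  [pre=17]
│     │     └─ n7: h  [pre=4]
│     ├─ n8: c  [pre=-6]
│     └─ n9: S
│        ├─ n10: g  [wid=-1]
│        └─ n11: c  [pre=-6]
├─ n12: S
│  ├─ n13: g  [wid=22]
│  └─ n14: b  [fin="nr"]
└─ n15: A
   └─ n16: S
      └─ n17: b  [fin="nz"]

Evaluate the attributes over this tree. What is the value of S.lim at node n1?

6

1. n3.wid = "ww"  ["ww"]
2. n4.lab = 16  [16]
3. n4.lim = false  [false]
4. n5.fin = "kr"  [terminal]
5. n6.pre = 17  [terminal]
6. n7.pre = 4  [terminal]
7. n4.cnt = false  [A.lim == true]
8. n4.tag = -5  [-5]
9. n3.ok = "n"  [if A.cnt then B.wid else "n"]
10. n3.key = 6  [A.tag * 2 + 16]
11. n8.pre = -6  [terminal]
12. n10.wid = -1  [terminal]
13. n11.pre = -6  [terminal]
14. n9.depth = 5  [g.wid + 6]
15. n9.idx = false  [g.wid == c.pre]
16. n9.ok = true  [g.wid > -2]
17. n9.lim = 30  [c.pre + 36]
18. n2.env = "rn"  ["r" ++ B.ok]
19. n2.sig = false  [S.ok and S.idx]
20. n1.depth = -7  [-7]
21. n1.idx = false  [C.sig == true]
22. n1.ok = false  [C.sig == true]
23. n1.lim = 6  [len(C.env) + 4]
24. n13.wid = 22  [terminal]
25. n14.fin = "nr"  [terminal]
26. n12.depth = 25  [g.wid + 3]
27. n12.idx = true  [g.wid > 21]
28. n12.ok = true  [true]
29. n12.lim = 4  [len(b.fin) + 2]
30. n15.lab = 10  [(if S₁.idx then S₁.depth else S₁.lim) + 4]
31. n15.lim = true  [S₁.ok == false]
32. n17.fin = "nz"  [terminal]
33. n16.depth = 28  [len(b.fin) + 26]
34. n16.idx = false  [false]
35. n16.ok = false  [false]
36. n16.lim = 30  [len(b.fin) + 28]
37. n15.cnt = false  [A.lim and S.ok]
38. n15.tag = 18  [S.lim + S.depth - 40]
39. n0.depth = 30  [(if S₂.ok then A.tag else S₁.depth) + 12]
40. n0.idx = true  [S₂.idx == true]
41. n0.ok = false  [A.cnt == true]
42. n0.lim = 6  [(if S₂.ok then S₂.depth else A.tag) - 19]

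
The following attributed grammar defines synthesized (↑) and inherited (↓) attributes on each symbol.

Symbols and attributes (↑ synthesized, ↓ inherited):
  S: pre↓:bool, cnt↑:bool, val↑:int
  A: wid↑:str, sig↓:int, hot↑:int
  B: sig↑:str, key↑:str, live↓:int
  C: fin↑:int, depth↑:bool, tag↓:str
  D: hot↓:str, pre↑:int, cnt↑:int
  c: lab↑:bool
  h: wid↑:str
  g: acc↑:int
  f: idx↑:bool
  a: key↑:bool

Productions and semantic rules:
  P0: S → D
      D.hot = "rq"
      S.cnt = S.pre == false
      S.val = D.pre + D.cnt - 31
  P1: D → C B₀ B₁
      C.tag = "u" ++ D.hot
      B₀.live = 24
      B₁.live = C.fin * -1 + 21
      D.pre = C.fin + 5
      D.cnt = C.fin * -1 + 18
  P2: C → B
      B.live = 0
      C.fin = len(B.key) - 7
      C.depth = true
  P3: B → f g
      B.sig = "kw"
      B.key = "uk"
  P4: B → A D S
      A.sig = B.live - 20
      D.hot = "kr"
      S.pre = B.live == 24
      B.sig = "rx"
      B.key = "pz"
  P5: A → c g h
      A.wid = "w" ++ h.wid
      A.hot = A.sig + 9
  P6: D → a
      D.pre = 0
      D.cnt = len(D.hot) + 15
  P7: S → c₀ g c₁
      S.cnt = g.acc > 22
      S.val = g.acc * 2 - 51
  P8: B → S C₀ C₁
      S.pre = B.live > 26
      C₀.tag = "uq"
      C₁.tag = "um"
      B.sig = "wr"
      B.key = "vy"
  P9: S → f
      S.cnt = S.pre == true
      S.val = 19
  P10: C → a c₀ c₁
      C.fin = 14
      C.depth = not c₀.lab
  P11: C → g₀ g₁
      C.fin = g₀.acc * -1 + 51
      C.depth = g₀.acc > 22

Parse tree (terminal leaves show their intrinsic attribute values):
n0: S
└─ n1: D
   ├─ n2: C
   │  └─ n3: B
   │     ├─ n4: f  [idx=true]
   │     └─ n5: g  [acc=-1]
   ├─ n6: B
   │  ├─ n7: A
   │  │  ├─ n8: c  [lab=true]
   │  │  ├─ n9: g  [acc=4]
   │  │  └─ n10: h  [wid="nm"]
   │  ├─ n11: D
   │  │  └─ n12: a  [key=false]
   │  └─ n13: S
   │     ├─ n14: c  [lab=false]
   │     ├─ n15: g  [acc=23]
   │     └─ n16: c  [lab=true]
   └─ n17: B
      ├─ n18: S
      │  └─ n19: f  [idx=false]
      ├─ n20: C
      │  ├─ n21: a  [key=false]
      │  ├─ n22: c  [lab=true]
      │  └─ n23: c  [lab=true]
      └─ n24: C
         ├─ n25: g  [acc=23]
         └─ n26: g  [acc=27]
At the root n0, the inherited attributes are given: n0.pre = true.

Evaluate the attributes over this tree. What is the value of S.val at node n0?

1. n0.pre = true  [given at root]
2. n1.hot = "rq"  ["rq"]
3. n2.tag = "urq"  ["u" ++ D.hot]
4. n3.live = 0  [0]
5. n4.idx = true  [terminal]
6. n5.acc = -1  [terminal]
7. n3.sig = "kw"  ["kw"]
8. n3.key = "uk"  ["uk"]
9. n2.fin = -5  [len(B.key) - 7]
10. n2.depth = true  [true]
11. n6.live = 24  [24]
12. n7.sig = 4  [B.live - 20]
13. n8.lab = true  [terminal]
14. n9.acc = 4  [terminal]
15. n10.wid = "nm"  [terminal]
16. n7.wid = "wnm"  ["w" ++ h.wid]
17. n7.hot = 13  [A.sig + 9]
18. n11.hot = "kr"  ["kr"]
19. n12.key = false  [terminal]
20. n11.pre = 0  [0]
21. n11.cnt = 17  [len(D.hot) + 15]
22. n13.pre = true  [B.live == 24]
23. n14.lab = false  [terminal]
24. n15.acc = 23  [terminal]
25. n16.lab = true  [terminal]
26. n13.cnt = true  [g.acc > 22]
27. n13.val = -5  [g.acc * 2 - 51]
28. n6.sig = "rx"  ["rx"]
29. n6.key = "pz"  ["pz"]
30. n17.live = 26  [C.fin * -1 + 21]
31. n18.pre = false  [B.live > 26]
32. n19.idx = false  [terminal]
33. n18.cnt = false  [S.pre == true]
34. n18.val = 19  [19]
35. n20.tag = "uq"  ["uq"]
36. n21.key = false  [terminal]
37. n22.lab = true  [terminal]
38. n23.lab = true  [terminal]
39. n20.fin = 14  [14]
40. n20.depth = false  [not c₀.lab]
41. n24.tag = "um"  ["um"]
42. n25.acc = 23  [terminal]
43. n26.acc = 27  [terminal]
44. n24.fin = 28  [g₀.acc * -1 + 51]
45. n24.depth = true  [g₀.acc > 22]
46. n17.sig = "wr"  ["wr"]
47. n17.key = "vy"  ["vy"]
48. n1.pre = 0  [C.fin + 5]
49. n1.cnt = 23  [C.fin * -1 + 18]
50. n0.cnt = false  [S.pre == false]
51. n0.val = -8  [D.pre + D.cnt - 31]

-8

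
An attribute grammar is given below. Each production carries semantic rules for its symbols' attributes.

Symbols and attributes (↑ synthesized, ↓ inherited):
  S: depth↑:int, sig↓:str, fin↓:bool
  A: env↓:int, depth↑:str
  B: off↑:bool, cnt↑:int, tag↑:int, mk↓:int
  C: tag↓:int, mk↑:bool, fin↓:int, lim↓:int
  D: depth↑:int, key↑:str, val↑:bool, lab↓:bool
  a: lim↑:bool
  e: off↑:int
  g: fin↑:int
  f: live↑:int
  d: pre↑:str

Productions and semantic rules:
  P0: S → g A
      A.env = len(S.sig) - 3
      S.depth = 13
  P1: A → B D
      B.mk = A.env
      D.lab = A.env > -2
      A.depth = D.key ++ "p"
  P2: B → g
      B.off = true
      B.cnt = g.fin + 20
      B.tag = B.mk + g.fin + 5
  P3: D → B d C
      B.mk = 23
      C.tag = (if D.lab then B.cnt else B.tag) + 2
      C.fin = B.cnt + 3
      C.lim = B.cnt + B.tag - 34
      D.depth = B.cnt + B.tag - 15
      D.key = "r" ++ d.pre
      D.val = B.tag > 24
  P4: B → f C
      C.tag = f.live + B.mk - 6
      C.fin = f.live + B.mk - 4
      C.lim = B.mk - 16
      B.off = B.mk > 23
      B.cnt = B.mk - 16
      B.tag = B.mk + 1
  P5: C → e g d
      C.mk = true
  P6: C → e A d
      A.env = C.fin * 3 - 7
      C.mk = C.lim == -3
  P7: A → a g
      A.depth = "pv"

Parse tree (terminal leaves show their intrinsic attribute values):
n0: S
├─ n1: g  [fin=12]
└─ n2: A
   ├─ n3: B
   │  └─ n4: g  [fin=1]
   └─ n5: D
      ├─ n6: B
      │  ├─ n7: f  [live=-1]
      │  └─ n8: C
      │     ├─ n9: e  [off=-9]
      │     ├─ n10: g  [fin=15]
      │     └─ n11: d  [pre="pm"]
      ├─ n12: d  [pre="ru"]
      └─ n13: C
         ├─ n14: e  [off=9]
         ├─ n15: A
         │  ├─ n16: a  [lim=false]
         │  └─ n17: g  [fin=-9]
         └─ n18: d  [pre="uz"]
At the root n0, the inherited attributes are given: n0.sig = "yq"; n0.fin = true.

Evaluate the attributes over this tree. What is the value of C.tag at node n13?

9

1. n0.sig = "yq"  [given at root]
2. n0.fin = true  [given at root]
3. n1.fin = 12  [terminal]
4. n2.env = -1  [len(S.sig) - 3]
5. n3.mk = -1  [A.env]
6. n4.fin = 1  [terminal]
7. n3.off = true  [true]
8. n3.cnt = 21  [g.fin + 20]
9. n3.tag = 5  [B.mk + g.fin + 5]
10. n5.lab = true  [A.env > -2]
11. n6.mk = 23  [23]
12. n7.live = -1  [terminal]
13. n8.tag = 16  [f.live + B.mk - 6]
14. n8.fin = 18  [f.live + B.mk - 4]
15. n8.lim = 7  [B.mk - 16]
16. n9.off = -9  [terminal]
17. n10.fin = 15  [terminal]
18. n11.pre = "pm"  [terminal]
19. n8.mk = true  [true]
20. n6.off = false  [B.mk > 23]
21. n6.cnt = 7  [B.mk - 16]
22. n6.tag = 24  [B.mk + 1]
23. n12.pre = "ru"  [terminal]
24. n13.tag = 9  [(if D.lab then B.cnt else B.tag) + 2]
25. n13.fin = 10  [B.cnt + 3]
26. n13.lim = -3  [B.cnt + B.tag - 34]
27. n14.off = 9  [terminal]
28. n15.env = 23  [C.fin * 3 - 7]
29. n16.lim = false  [terminal]
30. n17.fin = -9  [terminal]
31. n15.depth = "pv"  ["pv"]
32. n18.pre = "uz"  [terminal]
33. n13.mk = true  [C.lim == -3]
34. n5.depth = 16  [B.cnt + B.tag - 15]
35. n5.key = "rru"  ["r" ++ d.pre]
36. n5.val = false  [B.tag > 24]
37. n2.depth = "rrup"  [D.key ++ "p"]
38. n0.depth = 13  [13]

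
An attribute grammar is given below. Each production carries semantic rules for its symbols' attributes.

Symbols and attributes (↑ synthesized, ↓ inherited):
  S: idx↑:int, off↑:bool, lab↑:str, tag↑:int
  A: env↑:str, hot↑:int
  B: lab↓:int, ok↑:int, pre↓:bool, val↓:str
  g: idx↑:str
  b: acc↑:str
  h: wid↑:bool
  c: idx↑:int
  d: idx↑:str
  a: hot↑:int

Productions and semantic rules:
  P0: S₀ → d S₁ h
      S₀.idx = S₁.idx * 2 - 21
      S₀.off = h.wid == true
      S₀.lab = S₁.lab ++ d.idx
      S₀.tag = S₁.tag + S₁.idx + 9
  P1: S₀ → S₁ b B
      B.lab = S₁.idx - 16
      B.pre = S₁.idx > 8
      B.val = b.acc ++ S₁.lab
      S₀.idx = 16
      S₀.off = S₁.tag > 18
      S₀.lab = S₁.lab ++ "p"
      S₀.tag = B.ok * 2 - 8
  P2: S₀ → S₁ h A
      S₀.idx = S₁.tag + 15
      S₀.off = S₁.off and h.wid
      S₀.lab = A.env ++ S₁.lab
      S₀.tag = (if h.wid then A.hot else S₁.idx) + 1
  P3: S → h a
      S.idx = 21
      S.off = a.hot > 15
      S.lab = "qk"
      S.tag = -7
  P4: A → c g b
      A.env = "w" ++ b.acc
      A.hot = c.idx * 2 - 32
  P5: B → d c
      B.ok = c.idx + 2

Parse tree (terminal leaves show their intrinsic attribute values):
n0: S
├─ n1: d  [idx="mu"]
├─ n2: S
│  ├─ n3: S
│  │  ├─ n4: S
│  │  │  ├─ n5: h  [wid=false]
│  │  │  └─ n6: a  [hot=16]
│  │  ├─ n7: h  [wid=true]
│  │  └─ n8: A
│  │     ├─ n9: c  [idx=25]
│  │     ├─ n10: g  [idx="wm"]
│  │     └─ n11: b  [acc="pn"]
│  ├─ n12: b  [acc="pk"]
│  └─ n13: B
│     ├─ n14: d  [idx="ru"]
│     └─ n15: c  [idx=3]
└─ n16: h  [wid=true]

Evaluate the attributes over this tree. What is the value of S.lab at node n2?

1. n1.idx = "mu"  [terminal]
2. n5.wid = false  [terminal]
3. n6.hot = 16  [terminal]
4. n4.idx = 21  [21]
5. n4.off = true  [a.hot > 15]
6. n4.lab = "qk"  ["qk"]
7. n4.tag = -7  [-7]
8. n7.wid = true  [terminal]
9. n9.idx = 25  [terminal]
10. n10.idx = "wm"  [terminal]
11. n11.acc = "pn"  [terminal]
12. n8.env = "wpn"  ["w" ++ b.acc]
13. n8.hot = 18  [c.idx * 2 - 32]
14. n3.idx = 8  [S₁.tag + 15]
15. n3.off = true  [S₁.off and h.wid]
16. n3.lab = "wpnqk"  [A.env ++ S₁.lab]
17. n3.tag = 19  [(if h.wid then A.hot else S₁.idx) + 1]
18. n12.acc = "pk"  [terminal]
19. n13.lab = -8  [S₁.idx - 16]
20. n13.pre = false  [S₁.idx > 8]
21. n13.val = "pkwpnqk"  [b.acc ++ S₁.lab]
22. n14.idx = "ru"  [terminal]
23. n15.idx = 3  [terminal]
24. n13.ok = 5  [c.idx + 2]
25. n2.idx = 16  [16]
26. n2.off = true  [S₁.tag > 18]
27. n2.lab = "wpnqkp"  [S₁.lab ++ "p"]
28. n2.tag = 2  [B.ok * 2 - 8]
29. n16.wid = true  [terminal]
30. n0.idx = 11  [S₁.idx * 2 - 21]
31. n0.off = true  [h.wid == true]
32. n0.lab = "wpnqkpmu"  [S₁.lab ++ d.idx]
33. n0.tag = 27  [S₁.tag + S₁.idx + 9]

"wpnqkp"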